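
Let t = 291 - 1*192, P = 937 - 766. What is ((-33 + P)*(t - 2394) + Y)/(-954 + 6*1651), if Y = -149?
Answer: -316859/8952 ≈ -35.395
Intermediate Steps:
P = 171
t = 99 (t = 291 - 192 = 99)
((-33 + P)*(t - 2394) + Y)/(-954 + 6*1651) = ((-33 + 171)*(99 - 2394) - 149)/(-954 + 6*1651) = (138*(-2295) - 149)/(-954 + 9906) = (-316710 - 149)/8952 = -316859*1/8952 = -316859/8952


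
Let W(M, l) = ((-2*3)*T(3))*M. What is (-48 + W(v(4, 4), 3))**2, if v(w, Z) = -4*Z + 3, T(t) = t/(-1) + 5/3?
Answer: 23104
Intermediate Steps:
T(t) = 5/3 - t (T(t) = t*(-1) + 5*(1/3) = -t + 5/3 = 5/3 - t)
v(w, Z) = 3 - 4*Z
W(M, l) = 8*M (W(M, l) = ((-2*3)*(5/3 - 1*3))*M = (-6*(5/3 - 3))*M = (-6*(-4/3))*M = 8*M)
(-48 + W(v(4, 4), 3))**2 = (-48 + 8*(3 - 4*4))**2 = (-48 + 8*(3 - 16))**2 = (-48 + 8*(-13))**2 = (-48 - 104)**2 = (-152)**2 = 23104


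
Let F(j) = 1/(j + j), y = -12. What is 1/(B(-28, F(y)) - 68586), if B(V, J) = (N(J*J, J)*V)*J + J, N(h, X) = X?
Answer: -144/9876397 ≈ -1.4580e-5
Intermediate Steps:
F(j) = 1/(2*j)
B(V, J) = J + V*J² (B(V, J) = (J*V)*J + J = V*J² + J = J + V*J²)
1/(B(-28, F(y)) - 68586) = 1/(((½)/(-12))*(1 + ((½)/(-12))*(-28)) - 68586) = 1/(((½)*(-1/12))*(1 + ((½)*(-1/12))*(-28)) - 68586) = 1/(-(1 - 1/24*(-28))/24 - 68586) = 1/(-(1 + 7/6)/24 - 68586) = 1/(-1/24*13/6 - 68586) = 1/(-13/144 - 68586) = 1/(-9876397/144) = -144/9876397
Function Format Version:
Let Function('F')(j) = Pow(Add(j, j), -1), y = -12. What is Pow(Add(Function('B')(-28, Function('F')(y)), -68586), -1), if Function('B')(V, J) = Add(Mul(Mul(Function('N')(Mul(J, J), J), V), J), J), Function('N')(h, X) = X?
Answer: Rational(-144, 9876397) ≈ -1.4580e-5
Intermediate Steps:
Function('F')(j) = Mul(Rational(1, 2), Pow(j, -1)) (Function('F')(j) = Pow(Mul(2, j), -1) = Mul(Rational(1, 2), Pow(j, -1)))
Function('B')(V, J) = Add(J, Mul(V, Pow(J, 2))) (Function('B')(V, J) = Add(Mul(Mul(J, V), J), J) = Add(Mul(V, Pow(J, 2)), J) = Add(J, Mul(V, Pow(J, 2))))
Pow(Add(Function('B')(-28, Function('F')(y)), -68586), -1) = Pow(Add(Mul(Mul(Rational(1, 2), Pow(-12, -1)), Add(1, Mul(Mul(Rational(1, 2), Pow(-12, -1)), -28))), -68586), -1) = Pow(Add(Mul(Mul(Rational(1, 2), Rational(-1, 12)), Add(1, Mul(Mul(Rational(1, 2), Rational(-1, 12)), -28))), -68586), -1) = Pow(Add(Mul(Rational(-1, 24), Add(1, Mul(Rational(-1, 24), -28))), -68586), -1) = Pow(Add(Mul(Rational(-1, 24), Add(1, Rational(7, 6))), -68586), -1) = Pow(Add(Mul(Rational(-1, 24), Rational(13, 6)), -68586), -1) = Pow(Add(Rational(-13, 144), -68586), -1) = Pow(Rational(-9876397, 144), -1) = Rational(-144, 9876397)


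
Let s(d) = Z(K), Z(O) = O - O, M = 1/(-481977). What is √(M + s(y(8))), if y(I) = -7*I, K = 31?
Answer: I*√53553/160659 ≈ 0.0014404*I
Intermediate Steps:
M = -1/481977 ≈ -2.0748e-6
Z(O) = 0
s(d) = 0
√(M + s(y(8))) = √(-1/481977 + 0) = √(-1/481977) = I*√53553/160659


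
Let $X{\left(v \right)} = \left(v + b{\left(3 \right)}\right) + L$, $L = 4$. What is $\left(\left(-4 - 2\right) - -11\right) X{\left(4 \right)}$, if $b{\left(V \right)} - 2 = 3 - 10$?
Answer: $15$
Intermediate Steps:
$b{\left(V \right)} = -5$ ($b{\left(V \right)} = 2 + \left(3 - 10\right) = 2 - 7 = -5$)
$X{\left(v \right)} = -1 + v$ ($X{\left(v \right)} = \left(v - 5\right) + 4 = \left(-5 + v\right) + 4 = -1 + v$)
$\left(\left(-4 - 2\right) - -11\right) X{\left(4 \right)} = \left(\left(-4 - 2\right) - -11\right) \left(-1 + 4\right) = \left(-6 + 11\right) 3 = 5 \cdot 3 = 15$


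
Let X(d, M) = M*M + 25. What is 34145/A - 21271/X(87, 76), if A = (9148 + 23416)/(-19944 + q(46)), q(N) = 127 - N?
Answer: -3935059273979/188903764 ≈ -20831.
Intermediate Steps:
X(d, M) = 25 + M² (X(d, M) = M² + 25 = 25 + M²)
A = -32564/19863 (A = (9148 + 23416)/(-19944 + (127 - 1*46)) = 32564/(-19944 + (127 - 46)) = 32564/(-19944 + 81) = 32564/(-19863) = 32564*(-1/19863) = -32564/19863 ≈ -1.6394)
34145/A - 21271/X(87, 76) = 34145/(-32564/19863) - 21271/(25 + 76²) = 34145*(-19863/32564) - 21271/(25 + 5776) = -678222135/32564 - 21271/5801 = -3935059273979/188903764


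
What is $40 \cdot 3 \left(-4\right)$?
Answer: $-480$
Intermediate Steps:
$40 \cdot 3 \left(-4\right) = 120 \left(-4\right) = -480$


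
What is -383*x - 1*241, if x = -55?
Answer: 20824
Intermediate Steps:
-383*x - 1*241 = -383*(-55) - 1*241 = 21065 - 241 = 20824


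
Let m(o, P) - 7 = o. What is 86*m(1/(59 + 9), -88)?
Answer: 20511/34 ≈ 603.26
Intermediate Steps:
m(o, P) = 7 + o
86*m(1/(59 + 9), -88) = 86*(7 + 1/(59 + 9)) = 86*(7 + 1/68) = 86*(477/68) = 20511/34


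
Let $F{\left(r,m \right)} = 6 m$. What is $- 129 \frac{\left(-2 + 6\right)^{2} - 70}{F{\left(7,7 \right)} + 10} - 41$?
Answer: $\frac{2417}{26} \approx 92.962$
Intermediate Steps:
$- 129 \frac{\left(-2 + 6\right)^{2} - 70}{F{\left(7,7 \right)} + 10} - 41 = - 129 \frac{\left(-2 + 6\right)^{2} - 70}{6 \cdot 7 + 10} - 41 = - 129 \frac{4^{2} - 70}{42 + 10} - 41 = - 129 \frac{16 - 70}{52} - 41 = - 129 \left(\left(-54\right) \frac{1}{52}\right) - 41 = \left(-129\right) \left(- \frac{27}{26}\right) - 41 = \frac{3483}{26} - 41 = \frac{2417}{26}$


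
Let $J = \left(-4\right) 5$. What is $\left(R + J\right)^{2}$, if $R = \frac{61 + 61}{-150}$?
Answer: $\frac{2436721}{5625} \approx 433.19$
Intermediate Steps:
$J = -20$
$R = - \frac{61}{75}$ ($R = 122 \left(- \frac{1}{150}\right) = - \frac{61}{75} \approx -0.81333$)
$\left(R + J\right)^{2} = \left(- \frac{61}{75} - 20\right)^{2} = \left(- \frac{1561}{75}\right)^{2} = \frac{2436721}{5625}$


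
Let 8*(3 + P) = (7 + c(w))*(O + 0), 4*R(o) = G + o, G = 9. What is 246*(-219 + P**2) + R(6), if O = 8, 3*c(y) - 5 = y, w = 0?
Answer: -551651/12 ≈ -45971.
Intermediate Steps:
c(y) = 5/3 + y/3
R(o) = 9/4 + o/4 (R(o) = (9 + o)/4 = 9/4 + o/4)
P = 17/3 (P = -3 + ((7 + (5/3 + (1/3)*0))*(8 + 0))/8 = -3 + ((7 + (5/3 + 0))*8)/8 = -3 + ((7 + 5/3)*8)/8 = -3 + ((26/3)*8)/8 = -3 + (1/8)*(208/3) = -3 + 26/3 = 17/3 ≈ 5.6667)
246*(-219 + P**2) + R(6) = 246*(-219 + (17/3)**2) + (9/4 + (1/4)*6) = 246*(-219 + 289/9) + (9/4 + 3/2) = 246*(-1682/9) + 15/4 = -137924/3 + 15/4 = -551651/12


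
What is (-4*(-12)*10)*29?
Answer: 13920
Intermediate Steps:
(-4*(-12)*10)*29 = (48*10)*29 = 480*29 = 13920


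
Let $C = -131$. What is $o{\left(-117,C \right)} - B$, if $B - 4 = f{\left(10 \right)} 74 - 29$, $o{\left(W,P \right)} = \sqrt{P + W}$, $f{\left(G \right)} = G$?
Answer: $-715 + 2 i \sqrt{62} \approx -715.0 + 15.748 i$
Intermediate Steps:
$B = 715$ ($B = 4 + \left(10 \cdot 74 - 29\right) = 4 + \left(740 - 29\right) = 4 + 711 = 715$)
$o{\left(-117,C \right)} - B = \sqrt{-131 - 117} - 715 = \sqrt{-248} - 715 = 2 i \sqrt{62} - 715 = -715 + 2 i \sqrt{62}$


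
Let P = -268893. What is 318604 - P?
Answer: 587497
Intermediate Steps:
318604 - P = 318604 - 1*(-268893) = 318604 + 268893 = 587497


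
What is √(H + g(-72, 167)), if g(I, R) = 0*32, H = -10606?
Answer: I*√10606 ≈ 102.99*I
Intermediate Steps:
g(I, R) = 0
√(H + g(-72, 167)) = √(-10606 + 0) = √(-10606) = I*√10606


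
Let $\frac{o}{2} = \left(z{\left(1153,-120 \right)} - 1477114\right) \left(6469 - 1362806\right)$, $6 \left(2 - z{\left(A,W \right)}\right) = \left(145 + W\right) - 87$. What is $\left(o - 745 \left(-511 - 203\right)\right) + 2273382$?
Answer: $\frac{12020694275506}{3} \approx 4.0069 \cdot 10^{12}$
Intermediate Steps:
$z{\left(A,W \right)} = - \frac{23}{3} - \frac{W}{6}$ ($z{\left(A,W \right)} = 2 - \frac{\left(145 + W\right) - 87}{6} = 2 - \frac{58 + W}{6} = 2 - \left(\frac{29}{3} + \frac{W}{6}\right) = - \frac{23}{3} - \frac{W}{6}$)
$o = \frac{12020685859570}{3}$ ($o = 2 \left(\left(- \frac{23}{3} - -20\right) - 1477114\right) \left(6469 - 1362806\right) = 2 \left(\left(- \frac{23}{3} + 20\right) - 1477114\right) \left(-1356337\right) = 2 \left(\frac{37}{3} - 1477114\right) \left(-1356337\right) = 2 \left(\left(- \frac{4431305}{3}\right) \left(-1356337\right)\right) = 2 \cdot \frac{6010342929785}{3} = \frac{12020685859570}{3} \approx 4.0069 \cdot 10^{12}$)
$\left(o - 745 \left(-511 - 203\right)\right) + 2273382 = \left(\frac{12020685859570}{3} - 745 \left(-511 - 203\right)\right) + 2273382 = \left(\frac{12020685859570}{3} - -531930\right) + 2273382 = \left(\frac{12020685859570}{3} + 531930\right) + 2273382 = \frac{12020687455360}{3} + 2273382 = \frac{12020694275506}{3}$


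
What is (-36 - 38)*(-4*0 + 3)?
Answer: -222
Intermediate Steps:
(-36 - 38)*(-4*0 + 3) = -74*(0 + 3) = -74*3 = -222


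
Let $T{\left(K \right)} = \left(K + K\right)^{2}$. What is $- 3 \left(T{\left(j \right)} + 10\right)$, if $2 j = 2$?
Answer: $-42$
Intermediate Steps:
$j = 1$ ($j = \frac{1}{2} \cdot 2 = 1$)
$T{\left(K \right)} = 4 K^{2}$ ($T{\left(K \right)} = \left(2 K\right)^{2} = 4 K^{2}$)
$- 3 \left(T{\left(j \right)} + 10\right) = - 3 \left(4 \cdot 1^{2} + 10\right) = - 3 \left(4 \cdot 1 + 10\right) = - 3 \left(4 + 10\right) = \left(-3\right) 14 = -42$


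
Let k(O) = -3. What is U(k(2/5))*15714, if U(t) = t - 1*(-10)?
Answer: 109998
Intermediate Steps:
U(t) = 10 + t (U(t) = t + 10 = 10 + t)
U(k(2/5))*15714 = (10 - 3)*15714 = 7*15714 = 109998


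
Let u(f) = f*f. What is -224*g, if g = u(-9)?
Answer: -18144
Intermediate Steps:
u(f) = f²
g = 81 (g = (-9)² = 81)
-224*g = -224*81 = -18144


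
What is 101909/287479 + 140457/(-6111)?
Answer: -13251890668/585594723 ≈ -22.630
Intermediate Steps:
101909/287479 + 140457/(-6111) = 101909*(1/287479) + 140457*(-1/6111) = 101909/287479 - 46819/2037 = -13251890668/585594723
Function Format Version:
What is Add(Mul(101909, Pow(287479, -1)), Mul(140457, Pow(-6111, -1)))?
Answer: Rational(-13251890668, 585594723) ≈ -22.630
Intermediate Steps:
Add(Mul(101909, Pow(287479, -1)), Mul(140457, Pow(-6111, -1))) = Add(Mul(101909, Rational(1, 287479)), Mul(140457, Rational(-1, 6111))) = Add(Rational(101909, 287479), Rational(-46819, 2037)) = Rational(-13251890668, 585594723)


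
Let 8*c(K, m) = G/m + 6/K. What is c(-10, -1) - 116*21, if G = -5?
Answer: -48709/20 ≈ -2435.4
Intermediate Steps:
c(K, m) = -5/(8*m) + 3/(4*K) (c(K, m) = (-5/m + 6/K)/8 = -5/(8*m) + 3/(4*K))
c(-10, -1) - 116*21 = (-5/8/(-1) + (¾)/(-10)) - 116*21 = (-5/8*(-1) + (¾)*(-⅒)) - 2436 = (5/8 - 3/40) - 2436 = 11/20 - 2436 = -48709/20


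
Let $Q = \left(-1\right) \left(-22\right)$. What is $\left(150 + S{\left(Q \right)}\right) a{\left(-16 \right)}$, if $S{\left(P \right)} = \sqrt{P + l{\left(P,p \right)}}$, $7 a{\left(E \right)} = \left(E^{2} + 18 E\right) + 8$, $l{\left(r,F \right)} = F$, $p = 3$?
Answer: $- \frac{3720}{7} \approx -531.43$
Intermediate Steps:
$Q = 22$
$a{\left(E \right)} = \frac{8}{7} + \frac{E^{2}}{7} + \frac{18 E}{7}$ ($a{\left(E \right)} = \frac{\left(E^{2} + 18 E\right) + 8}{7} = \frac{8 + E^{2} + 18 E}{7} = \frac{8}{7} + \frac{E^{2}}{7} + \frac{18 E}{7}$)
$S{\left(P \right)} = \sqrt{3 + P}$ ($S{\left(P \right)} = \sqrt{P + 3} = \sqrt{3 + P}$)
$\left(150 + S{\left(Q \right)}\right) a{\left(-16 \right)} = \left(150 + \sqrt{3 + 22}\right) \left(\frac{8}{7} + \frac{\left(-16\right)^{2}}{7} + \frac{18}{7} \left(-16\right)\right) = \left(150 + \sqrt{25}\right) \left(\frac{8}{7} + \frac{1}{7} \cdot 256 - \frac{288}{7}\right) = \left(150 + 5\right) \left(\frac{8}{7} + \frac{256}{7} - \frac{288}{7}\right) = 155 \left(- \frac{24}{7}\right) = - \frac{3720}{7}$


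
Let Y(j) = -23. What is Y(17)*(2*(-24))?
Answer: 1104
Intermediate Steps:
Y(17)*(2*(-24)) = -46*(-24) = -23*(-48) = 1104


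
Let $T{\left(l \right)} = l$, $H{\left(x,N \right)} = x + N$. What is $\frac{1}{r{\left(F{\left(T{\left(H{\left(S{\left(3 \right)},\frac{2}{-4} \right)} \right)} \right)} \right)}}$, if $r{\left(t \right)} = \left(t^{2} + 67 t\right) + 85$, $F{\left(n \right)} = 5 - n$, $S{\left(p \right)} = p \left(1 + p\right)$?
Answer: $- \frac{4}{1233} \approx -0.0032441$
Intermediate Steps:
$H{\left(x,N \right)} = N + x$
$r{\left(t \right)} = 85 + t^{2} + 67 t$
$\frac{1}{r{\left(F{\left(T{\left(H{\left(S{\left(3 \right)},\frac{2}{-4} \right)} \right)} \right)} \right)}} = \frac{1}{85 + \left(5 - \left(\frac{2}{-4} + 3 \left(1 + 3\right)\right)\right)^{2} + 67 \left(5 - \left(\frac{2}{-4} + 3 \left(1 + 3\right)\right)\right)} = \frac{1}{85 + \left(5 - \left(2 \left(- \frac{1}{4}\right) + 3 \cdot 4\right)\right)^{2} + 67 \left(5 - \left(2 \left(- \frac{1}{4}\right) + 3 \cdot 4\right)\right)} = \frac{1}{85 + \left(5 - \left(- \frac{1}{2} + 12\right)\right)^{2} + 67 \left(5 - \left(- \frac{1}{2} + 12\right)\right)} = \frac{1}{85 + \left(5 - \frac{23}{2}\right)^{2} + 67 \left(5 - \frac{23}{2}\right)} = \frac{1}{85 + \left(- \frac{13}{2}\right)^{2} + 67 \left(- \frac{13}{2}\right)} = \frac{1}{85 + \frac{169}{4} - \frac{871}{2}} = \frac{1}{- \frac{1233}{4}} = - \frac{4}{1233}$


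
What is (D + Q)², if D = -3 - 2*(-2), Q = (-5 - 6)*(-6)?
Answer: 4489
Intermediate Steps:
Q = 66 (Q = -11*(-6) = 66)
D = 1 (D = -3 + 4 = 1)
(D + Q)² = (1 + 66)² = 67² = 4489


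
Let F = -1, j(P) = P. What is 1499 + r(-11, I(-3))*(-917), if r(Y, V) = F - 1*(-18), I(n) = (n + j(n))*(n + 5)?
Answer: -14090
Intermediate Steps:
I(n) = 2*n*(5 + n) (I(n) = (n + n)*(n + 5) = (2*n)*(5 + n) = 2*n*(5 + n))
r(Y, V) = 17 (r(Y, V) = -1 - 1*(-18) = -1 + 18 = 17)
1499 + r(-11, I(-3))*(-917) = 1499 + 17*(-917) = 1499 - 15589 = -14090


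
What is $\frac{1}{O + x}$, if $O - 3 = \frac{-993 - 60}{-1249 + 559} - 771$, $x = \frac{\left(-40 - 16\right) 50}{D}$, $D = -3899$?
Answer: $- \frac{128110}{98100973} \approx -0.0013059$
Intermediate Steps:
$x = \frac{400}{557}$ ($x = \frac{\left(-40 - 16\right) 50}{-3899} = \left(-56\right) 50 \left(- \frac{1}{3899}\right) = \left(-2800\right) \left(- \frac{1}{3899}\right) = \frac{400}{557} \approx 0.71813$)
$O = - \frac{176289}{230}$ ($O = 3 - \left(771 - \frac{-993 - 60}{-1249 + 559}\right) = 3 - \left(771 + \frac{1053}{-690}\right) = 3 - \frac{176979}{230} = - \frac{176289}{230} \approx -766.47$)
$\frac{1}{O + x} = \frac{1}{- \frac{176289}{230} + \frac{400}{557}} = \frac{1}{- \frac{98100973}{128110}} = - \frac{128110}{98100973}$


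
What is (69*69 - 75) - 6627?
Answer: -1941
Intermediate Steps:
(69*69 - 75) - 6627 = (4761 - 75) - 6627 = 4686 - 6627 = -1941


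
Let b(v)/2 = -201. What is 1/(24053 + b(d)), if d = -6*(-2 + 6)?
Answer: 1/23651 ≈ 4.2282e-5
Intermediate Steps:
d = -24 (d = -6*4 = -24)
b(v) = -402 (b(v) = 2*(-201) = -402)
1/(24053 + b(d)) = 1/(24053 - 402) = 1/23651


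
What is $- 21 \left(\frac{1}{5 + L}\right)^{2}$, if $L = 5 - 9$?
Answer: $-21$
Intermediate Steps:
$L = -4$ ($L = 5 - 9 = -4$)
$- 21 \left(\frac{1}{5 + L}\right)^{2} = - 21 \left(\frac{1}{5 - 4}\right)^{2} = - 21 \left(1^{-1}\right)^{2} = - 21 \cdot 1^{2} = \left(-21\right) 1 = -21$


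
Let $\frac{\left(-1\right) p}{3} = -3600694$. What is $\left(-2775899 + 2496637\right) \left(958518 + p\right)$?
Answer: $-3284288677200$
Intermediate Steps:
$p = 10802082$ ($p = \left(-3\right) \left(-3600694\right) = 10802082$)
$\left(-2775899 + 2496637\right) \left(958518 + p\right) = \left(-2775899 + 2496637\right) \left(958518 + 10802082\right) = \left(-279262\right) 11760600 = -3284288677200$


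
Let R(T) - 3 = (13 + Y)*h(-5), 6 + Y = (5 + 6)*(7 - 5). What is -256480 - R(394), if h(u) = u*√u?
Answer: -256483 + 145*I*√5 ≈ -2.5648e+5 + 324.23*I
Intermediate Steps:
h(u) = u^(3/2)
Y = 16 (Y = -6 + (5 + 6)*(7 - 5) = -6 + 11*2 = -6 + 22 = 16)
R(T) = 3 - 145*I*√5 (R(T) = 3 + (13 + 16)*(-5)^(3/2) = 3 + 29*(-5*I*√5) = 3 - 145*I*√5)
-256480 - R(394) = -256480 - (3 - 145*I*√5) = -256480 + (-3 + 145*I*√5) = -256483 + 145*I*√5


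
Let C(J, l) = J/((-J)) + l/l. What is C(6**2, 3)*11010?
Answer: 0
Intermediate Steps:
C(J, l) = 0 (C(J, l) = J*(-1/J) + 1 = -1 + 1 = 0)
C(6**2, 3)*11010 = 0*11010 = 0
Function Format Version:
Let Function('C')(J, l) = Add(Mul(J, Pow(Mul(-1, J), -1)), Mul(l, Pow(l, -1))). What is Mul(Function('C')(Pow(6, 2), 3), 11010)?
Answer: 0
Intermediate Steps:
Function('C')(J, l) = 0 (Function('C')(J, l) = Add(Mul(J, Mul(-1, Pow(J, -1))), 1) = Add(-1, 1) = 0)
Mul(Function('C')(Pow(6, 2), 3), 11010) = Mul(0, 11010) = 0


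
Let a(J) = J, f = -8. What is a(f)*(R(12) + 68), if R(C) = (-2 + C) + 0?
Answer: -624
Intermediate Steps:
R(C) = -2 + C
a(f)*(R(12) + 68) = -8*((-2 + 12) + 68) = -8*(10 + 68) = -8*78 = -624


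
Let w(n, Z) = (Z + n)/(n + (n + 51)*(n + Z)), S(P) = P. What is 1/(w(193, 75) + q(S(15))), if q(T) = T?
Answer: 65585/984043 ≈ 0.066648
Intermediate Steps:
w(n, Z) = (Z + n)/(n + (51 + n)*(Z + n))
1/(w(193, 75) + q(S(15))) = 1/((75 + 193)/(193² + 51*75 + 52*193 + 75*193) + 15) = 1/(268/(37249 + 3825 + 10036 + 14475) + 15) = 1/(268/65585 + 15) = 1/(984043/65585) = 65585/984043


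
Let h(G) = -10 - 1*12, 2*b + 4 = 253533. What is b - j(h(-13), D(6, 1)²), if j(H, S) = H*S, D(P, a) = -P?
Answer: 255113/2 ≈ 1.2756e+5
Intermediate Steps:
b = 253529/2 (b = -2 + (½)*253533 = -2 + 253533/2 = 253529/2 ≈ 1.2676e+5)
h(G) = -22 (h(G) = -10 - 12 = -22)
b - j(h(-13), D(6, 1)²) = 253529/2 - (-22)*(-1*6)² = 253529/2 - (-22)*(-6)² = 253529/2 - (-22)*36 = 253529/2 - 1*(-792) = 253529/2 + 792 = 255113/2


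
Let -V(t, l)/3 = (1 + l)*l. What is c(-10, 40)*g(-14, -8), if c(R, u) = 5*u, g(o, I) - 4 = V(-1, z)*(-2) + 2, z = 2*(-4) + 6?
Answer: 3600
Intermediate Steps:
z = -2 (z = -8 + 6 = -2)
V(t, l) = -3*l*(1 + l) (V(t, l) = -3*(1 + l)*l = -3*l*(1 + l))
g(o, I) = 18 (g(o, I) = 4 + (-3*(-2)*(1 - 2)*(-2) + 2) = 4 + (-3*(-2)*(-1)*(-2) + 2) = 4 + (-6*(-2) + 2) = 4 + (12 + 2) = 4 + 14 = 18)
c(-10, 40)*g(-14, -8) = (5*40)*18 = 200*18 = 3600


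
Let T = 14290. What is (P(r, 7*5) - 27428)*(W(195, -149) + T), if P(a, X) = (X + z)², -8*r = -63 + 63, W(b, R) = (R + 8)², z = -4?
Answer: -904403857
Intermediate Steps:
W(b, R) = (8 + R)²
r = 0 (r = -(-63 + 63)/8 = -⅛*0 = 0)
P(a, X) = (-4 + X)² (P(a, X) = (X - 4)² = (-4 + X)²)
(P(r, 7*5) - 27428)*(W(195, -149) + T) = ((-4 + 7*5)² - 27428)*((8 - 149)² + 14290) = ((-4 + 35)² - 27428)*((-141)² + 14290) = (31² - 27428)*(19881 + 14290) = (961 - 27428)*34171 = -26467*34171 = -904403857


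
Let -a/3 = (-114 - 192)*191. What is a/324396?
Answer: 9741/18022 ≈ 0.54051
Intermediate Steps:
a = 175338 (a = -3*(-114 - 192)*191 = -(-918)*191 = -3*(-58446) = 175338)
a/324396 = 175338/324396 = 175338*(1/324396) = 9741/18022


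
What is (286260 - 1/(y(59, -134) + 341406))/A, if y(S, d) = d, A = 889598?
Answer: 97692522719/303594888656 ≈ 0.32179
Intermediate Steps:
(286260 - 1/(y(59, -134) + 341406))/A = (286260 - 1/(-134 + 341406))/889598 = (286260 - 1/341272)*(1/889598) = (97692522719/341272)*(1/889598) = 97692522719/303594888656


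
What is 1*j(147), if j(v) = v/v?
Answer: 1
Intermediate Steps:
j(v) = 1
1*j(147) = 1*1 = 1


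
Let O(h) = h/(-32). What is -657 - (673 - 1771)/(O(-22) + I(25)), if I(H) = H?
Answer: -84153/137 ≈ -614.26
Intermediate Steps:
O(h) = -h/32 (O(h) = h*(-1/32) = -h/32)
-657 - (673 - 1771)/(O(-22) + I(25)) = -657 - (673 - 1771)/(-1/32*(-22) + 25) = -657 - (-1098)/(11/16 + 25) = -657 - (-1098)/411/16 = -657 - (-1098)*16/411 = -657 - 1*(-5856/137) = -657 + 5856/137 = -84153/137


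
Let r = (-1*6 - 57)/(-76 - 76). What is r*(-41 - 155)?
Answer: -3087/38 ≈ -81.237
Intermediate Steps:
r = 63/152 (r = (-6 - 57)/(-152) = -63*(-1/152) = 63/152 ≈ 0.41447)
r*(-41 - 155) = 63*(-41 - 155)/152 = (63/152)*(-196) = -3087/38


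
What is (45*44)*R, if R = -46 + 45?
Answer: -1980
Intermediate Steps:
R = -1
(45*44)*R = (45*44)*(-1) = 1980*(-1) = -1980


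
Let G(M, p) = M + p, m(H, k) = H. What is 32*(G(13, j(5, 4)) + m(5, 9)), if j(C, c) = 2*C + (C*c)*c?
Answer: 3456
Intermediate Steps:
j(C, c) = 2*C + C*c²
32*(G(13, j(5, 4)) + m(5, 9)) = 32*((13 + 5*(2 + 4²)) + 5) = 32*((13 + 5*(2 + 16)) + 5) = 32*((13 + 5*18) + 5) = 32*((13 + 90) + 5) = 32*(103 + 5) = 32*108 = 3456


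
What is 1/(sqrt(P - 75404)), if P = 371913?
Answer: sqrt(296509)/296509 ≈ 0.0018365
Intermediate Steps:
1/(sqrt(P - 75404)) = 1/(sqrt(371913 - 75404)) = 1/(sqrt(296509)) = sqrt(296509)/296509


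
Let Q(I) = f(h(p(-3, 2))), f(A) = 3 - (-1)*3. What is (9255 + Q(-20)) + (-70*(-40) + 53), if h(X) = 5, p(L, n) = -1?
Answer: 12114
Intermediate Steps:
f(A) = 6 (f(A) = 3 - 1*(-3) = 3 + 3 = 6)
Q(I) = 6
(9255 + Q(-20)) + (-70*(-40) + 53) = (9255 + 6) + (-70*(-40) + 53) = 9261 + (2800 + 53) = 9261 + 2853 = 12114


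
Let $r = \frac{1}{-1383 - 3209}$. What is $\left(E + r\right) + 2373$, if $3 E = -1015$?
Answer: $\frac{28029565}{13776} \approx 2034.7$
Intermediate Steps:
$E = - \frac{1015}{3}$ ($E = \frac{1}{3} \left(-1015\right) = - \frac{1015}{3} \approx -338.33$)
$r = - \frac{1}{4592}$ ($r = \frac{1}{-4592} = - \frac{1}{4592} \approx -0.00021777$)
$\left(E + r\right) + 2373 = \left(- \frac{1015}{3} - \frac{1}{4592}\right) + 2373 = - \frac{4660883}{13776} + 2373 = \frac{28029565}{13776}$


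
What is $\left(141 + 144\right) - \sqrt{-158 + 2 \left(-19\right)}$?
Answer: $285 - 14 i \approx 285.0 - 14.0 i$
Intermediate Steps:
$\left(141 + 144\right) - \sqrt{-158 + 2 \left(-19\right)} = 285 - \sqrt{-158 - 38} = 285 - \sqrt{-196} = 285 - 14 i$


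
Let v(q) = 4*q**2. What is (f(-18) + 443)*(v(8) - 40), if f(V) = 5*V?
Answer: 76248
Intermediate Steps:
(f(-18) + 443)*(v(8) - 40) = (5*(-18) + 443)*(4*8**2 - 40) = (-90 + 443)*(4*64 - 40) = 353*(256 - 40) = 353*216 = 76248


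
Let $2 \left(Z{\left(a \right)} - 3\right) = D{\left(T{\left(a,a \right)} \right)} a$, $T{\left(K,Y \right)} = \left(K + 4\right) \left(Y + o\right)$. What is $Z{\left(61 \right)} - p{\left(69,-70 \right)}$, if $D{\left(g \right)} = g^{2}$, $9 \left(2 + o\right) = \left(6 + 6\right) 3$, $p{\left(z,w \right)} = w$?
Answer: $\frac{1022910671}{2} \approx 5.1146 \cdot 10^{8}$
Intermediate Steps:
$o = 2$ ($o = -2 + \frac{\left(6 + 6\right) 3}{9} = -2 + \frac{12 \cdot 3}{9} = -2 + \frac{1}{9} \cdot 36 = -2 + 4 = 2$)
$T{\left(K,Y \right)} = \left(2 + Y\right) \left(4 + K\right)$ ($T{\left(K,Y \right)} = \left(K + 4\right) \left(Y + 2\right) = \left(4 + K\right) \left(2 + Y\right) = \left(2 + Y\right) \left(4 + K\right)$)
$Z{\left(a \right)} = 3 + \frac{a \left(8 + a^{2} + 6 a\right)^{2}}{2}$ ($Z{\left(a \right)} = 3 + \frac{\left(8 + 2 a + 4 a + a a\right)^{2} a}{2} = 3 + \frac{\left(8 + 2 a + 4 a + a^{2}\right)^{2} a}{2} = 3 + \frac{\left(8 + a^{2} + 6 a\right)^{2} a}{2} = 3 + \frac{a \left(8 + a^{2} + 6 a\right)^{2}}{2}$)
$Z{\left(61 \right)} - p{\left(69,-70 \right)} = \left(3 + \frac{1}{2} \cdot 61 \left(8 + 61^{2} + 6 \cdot 61\right)^{2}\right) - -70 = \left(3 + \frac{1}{2} \cdot 61 \left(8 + 3721 + 366\right)^{2}\right) + 70 = \left(3 + \frac{1}{2} \cdot 61 \cdot 4095^{2}\right) + 70 = \left(3 + \frac{1}{2} \cdot 61 \cdot 16769025\right) + 70 = \left(3 + \frac{1022910525}{2}\right) + 70 = \frac{1022910531}{2} + 70 = \frac{1022910671}{2}$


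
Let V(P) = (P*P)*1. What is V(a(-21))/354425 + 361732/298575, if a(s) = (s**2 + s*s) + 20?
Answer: 14845147136/4232897775 ≈ 3.5071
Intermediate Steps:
a(s) = 20 + 2*s**2 (a(s) = (s**2 + s**2) + 20 = 2*s**2 + 20 = 20 + 2*s**2)
V(P) = P**2 (V(P) = P**2*1 = P**2)
V(a(-21))/354425 + 361732/298575 = (20 + 2*(-21)**2)**2/354425 + 361732/298575 = (20 + 2*441)**2*(1/354425) + 361732*(1/298575) = (20 + 882)**2*(1/354425) + 361732/298575 = 902**2*(1/354425) + 361732/298575 = 813604*(1/354425) + 361732/298575 = 813604/354425 + 361732/298575 = 14845147136/4232897775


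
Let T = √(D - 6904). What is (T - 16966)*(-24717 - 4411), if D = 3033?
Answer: 494185648 - 203896*I*√79 ≈ 4.9419e+8 - 1.8123e+6*I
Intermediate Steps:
T = 7*I*√79 (T = √(3033 - 6904) = √(-3871) = 7*I*√79 ≈ 62.217*I)
(T - 16966)*(-24717 - 4411) = (7*I*√79 - 16966)*(-24717 - 4411) = (-16966 + 7*I*√79)*(-29128) = 494185648 - 203896*I*√79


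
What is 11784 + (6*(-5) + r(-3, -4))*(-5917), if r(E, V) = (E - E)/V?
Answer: 189294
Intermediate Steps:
r(E, V) = 0 (r(E, V) = 0/V = 0)
11784 + (6*(-5) + r(-3, -4))*(-5917) = 11784 + (6*(-5) + 0)*(-5917) = 11784 + (-30 + 0)*(-5917) = 11784 - 30*(-5917) = 11784 + 177510 = 189294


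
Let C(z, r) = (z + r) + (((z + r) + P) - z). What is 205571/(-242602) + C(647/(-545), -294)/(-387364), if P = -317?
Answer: -10819743576259/12804132053690 ≈ -0.84502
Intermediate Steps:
C(z, r) = -317 + z + 2*r (C(z, r) = (z + r) + (((z + r) - 317) - z) = (r + z) + (((r + z) - 317) - z) = (r + z) + ((-317 + r + z) - z) = (r + z) + (-317 + r) = -317 + z + 2*r)
205571/(-242602) + C(647/(-545), -294)/(-387364) = 205571/(-242602) + (-317 + 647/(-545) + 2*(-294))/(-387364) = 205571*(-1/242602) + (-317 + 647*(-1/545) - 588)*(-1/387364) = -205571/242602 + (-317 - 647/545 - 588)*(-1/387364) = -205571/242602 - 493872/545*(-1/387364) = -205571/242602 + 123468/52778345 = -10819743576259/12804132053690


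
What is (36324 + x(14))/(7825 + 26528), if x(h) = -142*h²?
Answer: 772/3123 ≈ 0.24720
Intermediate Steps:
(36324 + x(14))/(7825 + 26528) = (36324 - 142*14²)/(7825 + 26528) = (36324 - 142*196)/34353 = (36324 - 27832)*(1/34353) = 8492*(1/34353) = 772/3123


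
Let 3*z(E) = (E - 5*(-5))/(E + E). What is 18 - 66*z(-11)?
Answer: 32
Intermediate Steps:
z(E) = (25 + E)/(6*E) (z(E) = ((E - 5*(-5))/(E + E))/3 = ((E + 25)/((2*E)))/3 = ((25 + E)*(1/(2*E)))/3 = ((25 + E)/(2*E))/3 = (25 + E)/(6*E))
18 - 66*z(-11) = 18 - 11*(25 - 11)/(-11) = 18 - 11*(-1)*14/11 = 18 - 66*(-7/33) = 18 + 14 = 32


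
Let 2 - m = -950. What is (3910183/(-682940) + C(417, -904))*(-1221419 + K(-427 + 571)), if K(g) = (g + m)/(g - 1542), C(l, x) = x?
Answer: 176812838734507849/159125020 ≈ 1.1112e+9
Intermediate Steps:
m = 952 (m = 2 - 1*(-950) = 2 + 950 = 952)
K(g) = (952 + g)/(-1542 + g) (K(g) = (g + 952)/(g - 1542) = (952 + g)/(-1542 + g))
(3910183/(-682940) + C(417, -904))*(-1221419 + K(-427 + 571)) = (3910183/(-682940) - 904)*(-1221419 + (952 + (-427 + 571))/(-1542 + (-427 + 571))) = (3910183*(-1/682940) - 904)*(-1221419 + (952 + 144)/(-1542 + 144)) = (-3910183/682940 - 904)*(-1221419 + 1096/(-1398)) = -621287943*(-1221419 - 1/1398*1096)/682940 = -621287943*(-1221419 - 548/699)/682940 = -621287943/682940*(-853772429/699) = 176812838734507849/159125020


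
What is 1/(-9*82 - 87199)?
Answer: -1/87937 ≈ -1.1372e-5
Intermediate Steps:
1/(-9*82 - 87199) = 1/(-738 - 87199) = 1/(-87937) = -1/87937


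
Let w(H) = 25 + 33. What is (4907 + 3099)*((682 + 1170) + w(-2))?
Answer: 15291460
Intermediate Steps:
w(H) = 58
(4907 + 3099)*((682 + 1170) + w(-2)) = (4907 + 3099)*((682 + 1170) + 58) = 8006*(1852 + 58) = 8006*1910 = 15291460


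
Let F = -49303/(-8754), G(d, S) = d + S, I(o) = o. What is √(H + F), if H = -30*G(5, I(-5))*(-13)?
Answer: √431598462/8754 ≈ 2.3732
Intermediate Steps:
G(d, S) = S + d
H = 0 (H = -30*(-5 + 5)*(-13) = -30*0*(-13) = 0*(-13) = 0)
F = 49303/8754 (F = -49303*(-1/8754) = 49303/8754 ≈ 5.6321)
√(H + F) = √(0 + 49303/8754) = √(49303/8754) = √431598462/8754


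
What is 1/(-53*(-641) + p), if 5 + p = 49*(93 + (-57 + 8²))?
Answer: 1/38868 ≈ 2.5728e-5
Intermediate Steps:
p = 4895 (p = -5 + 49*(93 + (-57 + 8²)) = -5 + 49*(93 + (-57 + 64)) = -5 + 49*(93 + 7) = -5 + 49*100 = -5 + 4900 = 4895)
1/(-53*(-641) + p) = 1/(-53*(-641) + 4895) = 1/(-1*(-33973) + 4895) = 1/(33973 + 4895) = 1/38868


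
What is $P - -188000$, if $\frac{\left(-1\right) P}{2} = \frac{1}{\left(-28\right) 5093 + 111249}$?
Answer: $\frac{5894740002}{31355} \approx 1.88 \cdot 10^{5}$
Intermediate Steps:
$P = \frac{2}{31355}$ ($P = - \frac{2}{\left(-28\right) 5093 + 111249} = - \frac{2}{-142604 + 111249} = - \frac{2}{-31355} = \left(-2\right) \left(- \frac{1}{31355}\right) = \frac{2}{31355} \approx 6.3786 \cdot 10^{-5}$)
$P - -188000 = \frac{2}{31355} - -188000 = \frac{2}{31355} + 188000 = \frac{5894740002}{31355}$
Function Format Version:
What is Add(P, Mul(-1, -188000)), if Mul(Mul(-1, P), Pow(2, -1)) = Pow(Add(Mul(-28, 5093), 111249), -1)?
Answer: Rational(5894740002, 31355) ≈ 1.8800e+5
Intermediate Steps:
P = Rational(2, 31355) (P = Mul(-2, Pow(Add(Mul(-28, 5093), 111249), -1)) = Mul(-2, Pow(Add(-142604, 111249), -1)) = Mul(-2, Pow(-31355, -1)) = Mul(-2, Rational(-1, 31355)) = Rational(2, 31355) ≈ 6.3786e-5)
Add(P, Mul(-1, -188000)) = Add(Rational(2, 31355), Mul(-1, -188000)) = Add(Rational(2, 31355), 188000) = Rational(5894740002, 31355)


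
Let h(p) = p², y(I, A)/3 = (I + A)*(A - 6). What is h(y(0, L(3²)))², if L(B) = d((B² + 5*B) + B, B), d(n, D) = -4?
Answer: 207360000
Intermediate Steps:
L(B) = -4
y(I, A) = 3*(-6 + A)*(A + I) (y(I, A) = 3*((I + A)*(A - 6)) = 3*((A + I)*(-6 + A)) = 3*((-6 + A)*(A + I)) = 3*(-6 + A)*(A + I))
h(y(0, L(3²)))² = ((-18*(-4) - 18*0 + 3*(-4)² + 3*(-4)*0)²)² = ((72 + 0 + 3*16 + 0)²)² = ((72 + 0 + 48 + 0)²)² = (120²)² = 14400² = 207360000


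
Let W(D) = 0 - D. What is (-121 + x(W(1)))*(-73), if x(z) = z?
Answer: 8906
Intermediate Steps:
W(D) = -D
(-121 + x(W(1)))*(-73) = (-121 - 1*1)*(-73) = (-121 - 1)*(-73) = -122*(-73) = 8906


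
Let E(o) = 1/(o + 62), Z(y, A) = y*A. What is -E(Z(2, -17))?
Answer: -1/28 ≈ -0.035714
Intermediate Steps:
Z(y, A) = A*y
E(o) = 1/(62 + o)
-E(Z(2, -17)) = -1/(62 - 17*2) = -1/(62 - 34) = -1/28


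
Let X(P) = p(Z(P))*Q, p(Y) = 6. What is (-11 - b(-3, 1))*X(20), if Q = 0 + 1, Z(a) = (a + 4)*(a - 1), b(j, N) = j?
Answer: -48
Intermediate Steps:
Z(a) = (-1 + a)*(4 + a) (Z(a) = (4 + a)*(-1 + a) = (-1 + a)*(4 + a))
Q = 1
X(P) = 6 (X(P) = 6*1 = 6)
(-11 - b(-3, 1))*X(20) = (-11 - 1*(-3))*6 = (-11 + 3)*6 = -8*6 = -48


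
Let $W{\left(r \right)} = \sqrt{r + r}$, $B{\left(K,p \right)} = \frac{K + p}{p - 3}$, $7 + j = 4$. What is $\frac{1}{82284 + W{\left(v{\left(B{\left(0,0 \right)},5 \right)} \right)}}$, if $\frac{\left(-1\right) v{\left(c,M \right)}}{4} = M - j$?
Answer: $\frac{20571}{1692664180} - \frac{i}{846332090} \approx 1.2153 \cdot 10^{-5} - 1.1816 \cdot 10^{-9} i$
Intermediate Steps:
$j = -3$ ($j = -7 + 4 = -3$)
$B{\left(K,p \right)} = \frac{K + p}{-3 + p}$
$v{\left(c,M \right)} = -12 - 4 M$ ($v{\left(c,M \right)} = - 4 \left(M - -3\right) = - 4 \left(M + 3\right) = - 4 \left(3 + M\right) = -12 - 4 M$)
$W{\left(r \right)} = \sqrt{2} \sqrt{r}$ ($W{\left(r \right)} = \sqrt{2 r} = \sqrt{2} \sqrt{r}$)
$\frac{1}{82284 + W{\left(v{\left(B{\left(0,0 \right)},5 \right)} \right)}} = \frac{1}{82284 + \sqrt{2} \sqrt{-12 - 20}} = \frac{1}{82284 + \sqrt{2} \sqrt{-32}} = \frac{1}{82284 + \sqrt{2} \cdot 4 i \sqrt{2}} = \frac{1}{82284 + 8 i} = \frac{82284 - 8 i}{6770656720}$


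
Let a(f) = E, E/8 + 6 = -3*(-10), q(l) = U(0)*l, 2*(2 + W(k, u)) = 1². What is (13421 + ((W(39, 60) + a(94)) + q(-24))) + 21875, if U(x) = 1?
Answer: 70925/2 ≈ 35463.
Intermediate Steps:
W(k, u) = -3/2 (W(k, u) = -2 + (½)*1² = -2 + (½)*1 = -2 + ½ = -3/2)
q(l) = l (q(l) = 1*l = l)
E = 192 (E = -48 + 8*(-3*(-10)) = -48 + 8*30 = -48 + 240 = 192)
a(f) = 192
(13421 + ((W(39, 60) + a(94)) + q(-24))) + 21875 = (13421 + ((-3/2 + 192) - 24)) + 21875 = (13421 + (381/2 - 24)) + 21875 = (13421 + 333/2) + 21875 = 27175/2 + 21875 = 70925/2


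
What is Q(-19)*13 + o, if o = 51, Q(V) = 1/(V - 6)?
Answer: 1262/25 ≈ 50.480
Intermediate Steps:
Q(V) = 1/(-6 + V)
Q(-19)*13 + o = 13/(-6 - 19) + 51 = 13/(-25) + 51 = -1/25*13 + 51 = -13/25 + 51 = 1262/25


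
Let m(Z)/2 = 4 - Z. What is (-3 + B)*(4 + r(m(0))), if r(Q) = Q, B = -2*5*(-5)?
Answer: 564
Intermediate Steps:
B = 50 (B = -10*(-5) = 50)
m(Z) = 8 - 2*Z (m(Z) = 2*(4 - Z) = 8 - 2*Z)
(-3 + B)*(4 + r(m(0))) = (-3 + 50)*(4 + (8 - 2*0)) = 47*(4 + (8 + 0)) = 47*(4 + 8) = 47*12 = 564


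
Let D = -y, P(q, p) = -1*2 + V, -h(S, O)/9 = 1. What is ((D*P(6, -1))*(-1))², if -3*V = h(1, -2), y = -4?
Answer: 16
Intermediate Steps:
h(S, O) = -9 (h(S, O) = -9*1 = -9)
V = 3 (V = -⅓*(-9) = 3)
P(q, p) = 1 (P(q, p) = -1*2 + 3 = -2 + 3 = 1)
D = 4 (D = -1*(-4) = 4)
((D*P(6, -1))*(-1))² = ((4*1)*(-1))² = (4*(-1))² = (-4)² = 16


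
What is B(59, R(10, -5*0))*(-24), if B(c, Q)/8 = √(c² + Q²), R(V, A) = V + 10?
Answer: -192*√3881 ≈ -11961.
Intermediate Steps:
R(V, A) = 10 + V
B(c, Q) = 8*√(Q² + c²) (B(c, Q) = 8*√(c² + Q²) = 8*√(Q² + c²))
B(59, R(10, -5*0))*(-24) = (8*√((10 + 10)² + 59²))*(-24) = (8*√(20² + 3481))*(-24) = (8*√(400 + 3481))*(-24) = (8*√3881)*(-24) = -192*√3881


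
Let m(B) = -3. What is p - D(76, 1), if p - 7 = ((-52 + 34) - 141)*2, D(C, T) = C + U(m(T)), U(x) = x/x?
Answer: -388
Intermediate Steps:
U(x) = 1
D(C, T) = 1 + C (D(C, T) = C + 1 = 1 + C)
p = -311 (p = 7 + ((-52 + 34) - 141)*2 = 7 + (-18 - 141)*2 = 7 - 159*2 = 7 - 318 = -311)
p - D(76, 1) = -311 - (1 + 76) = -311 - 1*77 = -311 - 77 = -388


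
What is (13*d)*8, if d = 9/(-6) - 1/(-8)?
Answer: -143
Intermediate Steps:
d = -11/8 (d = 9*(-1/6) - 1*(-1/8) = -3/2 + 1/8 = -11/8 ≈ -1.3750)
(13*d)*8 = (13*(-11/8))*8 = -143/8*8 = -143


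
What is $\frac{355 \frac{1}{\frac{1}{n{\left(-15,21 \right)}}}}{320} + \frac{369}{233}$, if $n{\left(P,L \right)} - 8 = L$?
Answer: $\frac{503363}{14912} \approx 33.756$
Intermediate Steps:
$n{\left(P,L \right)} = 8 + L$
$\frac{355 \frac{1}{\frac{1}{n{\left(-15,21 \right)}}}}{320} + \frac{369}{233} = \frac{355 \frac{1}{\frac{1}{8 + 21}}}{320} + \frac{369}{233} = \frac{355}{\frac{1}{29}} \cdot \frac{1}{320} + 369 \cdot \frac{1}{233} = 355 \frac{1}{\frac{1}{29}} \cdot \frac{1}{320} + \frac{369}{233} = 355 \cdot 29 \cdot \frac{1}{320} + \frac{369}{233} = 10295 \cdot \frac{1}{320} + \frac{369}{233} = \frac{2059}{64} + \frac{369}{233} = \frac{503363}{14912}$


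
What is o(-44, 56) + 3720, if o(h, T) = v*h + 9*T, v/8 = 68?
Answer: -19712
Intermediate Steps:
v = 544 (v = 8*68 = 544)
o(h, T) = 9*T + 544*h (o(h, T) = 544*h + 9*T = 9*T + 544*h)
o(-44, 56) + 3720 = (9*56 + 544*(-44)) + 3720 = (504 - 23936) + 3720 = -23432 + 3720 = -19712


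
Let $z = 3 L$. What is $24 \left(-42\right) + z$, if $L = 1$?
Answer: $-1005$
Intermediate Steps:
$z = 3$ ($z = 3 \cdot 1 = 3$)
$24 \left(-42\right) + z = 24 \left(-42\right) + 3 = -1008 + 3 = -1005$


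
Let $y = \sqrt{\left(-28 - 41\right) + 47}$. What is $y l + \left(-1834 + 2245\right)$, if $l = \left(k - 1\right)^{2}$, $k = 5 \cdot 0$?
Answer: $411 + i \sqrt{22} \approx 411.0 + 4.6904 i$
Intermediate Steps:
$k = 0$
$l = 1$ ($l = \left(0 - 1\right)^{2} = \left(-1\right)^{2} = 1$)
$y = i \sqrt{22}$ ($y = \sqrt{-69 + 47} = \sqrt{-22} = i \sqrt{22} \approx 4.6904 i$)
$y l + \left(-1834 + 2245\right) = i \sqrt{22} \cdot 1 + \left(-1834 + 2245\right) = i \sqrt{22} + 411 = 411 + i \sqrt{22}$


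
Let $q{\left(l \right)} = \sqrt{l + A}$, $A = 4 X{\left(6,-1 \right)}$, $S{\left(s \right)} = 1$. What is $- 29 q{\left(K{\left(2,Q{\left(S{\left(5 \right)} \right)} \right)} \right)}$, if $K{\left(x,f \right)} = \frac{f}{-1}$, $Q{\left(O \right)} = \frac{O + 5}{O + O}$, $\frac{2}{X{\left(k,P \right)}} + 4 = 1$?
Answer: $- \frac{29 i \sqrt{51}}{3} \approx - 69.034 i$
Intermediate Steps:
$X{\left(k,P \right)} = - \frac{2}{3}$ ($X{\left(k,P \right)} = \frac{2}{-4 + 1} = \frac{2}{-3} = 2 \left(- \frac{1}{3}\right) = - \frac{2}{3}$)
$Q{\left(O \right)} = \frac{5 + O}{2 O}$
$K{\left(x,f \right)} = - f$ ($K{\left(x,f \right)} = f \left(-1\right) = - f$)
$A = - \frac{8}{3}$ ($A = 4 \left(- \frac{2}{3}\right) = - \frac{8}{3} \approx -2.6667$)
$q{\left(l \right)} = \sqrt{- \frac{8}{3} + l}$ ($q{\left(l \right)} = \sqrt{l - \frac{8}{3}} = \sqrt{- \frac{8}{3} + l}$)
$- 29 q{\left(K{\left(2,Q{\left(S{\left(5 \right)} \right)} \right)} \right)} = - 29 \frac{\sqrt{-24 + 9 \left(- \frac{5 + 1}{2 \cdot 1}\right)}}{3} = - 29 \frac{\sqrt{-24 + 9 \left(- \frac{1 \cdot 6}{2}\right)}}{3} = - 29 \frac{\sqrt{-24 + 9 \left(\left(-1\right) 3\right)}}{3} = - 29 \frac{\sqrt{-24 + 9 \left(-3\right)}}{3} = - 29 \frac{\sqrt{-24 - 27}}{3} = - 29 \frac{\sqrt{-51}}{3} = - 29 \frac{i \sqrt{51}}{3} = - \frac{29 i \sqrt{51}}{3}$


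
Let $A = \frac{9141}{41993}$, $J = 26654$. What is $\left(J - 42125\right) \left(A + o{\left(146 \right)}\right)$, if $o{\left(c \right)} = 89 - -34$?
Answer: $- \frac{80051285880}{41993} \approx -1.9063 \cdot 10^{6}$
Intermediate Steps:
$o{\left(c \right)} = 123$ ($o{\left(c \right)} = 89 + 34 = 123$)
$A = \frac{9141}{41993}$ ($A = 9141 \cdot \frac{1}{41993} = \frac{9141}{41993} \approx 0.21768$)
$\left(J - 42125\right) \left(A + o{\left(146 \right)}\right) = \left(26654 - 42125\right) \left(\frac{9141}{41993} + 123\right) = \left(-15471\right) \frac{5174280}{41993} = - \frac{80051285880}{41993}$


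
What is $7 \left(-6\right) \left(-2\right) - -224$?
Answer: $308$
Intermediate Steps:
$7 \left(-6\right) \left(-2\right) - -224 = \left(-42\right) \left(-2\right) + 224 = 84 + 224 = 308$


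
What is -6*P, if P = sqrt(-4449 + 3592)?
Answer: -6*I*sqrt(857) ≈ -175.65*I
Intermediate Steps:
P = I*sqrt(857) (P = sqrt(-857) = I*sqrt(857) ≈ 29.275*I)
-6*P = -6*I*sqrt(857)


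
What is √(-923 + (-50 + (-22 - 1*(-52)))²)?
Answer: I*√523 ≈ 22.869*I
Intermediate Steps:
√(-923 + (-50 + (-22 - 1*(-52)))²) = √(-923 + (-50 + (-22 + 52))²) = √(-923 + (-50 + 30)²) = √(-923 + (-20)²) = √(-923 + 400) = √(-523) = I*√523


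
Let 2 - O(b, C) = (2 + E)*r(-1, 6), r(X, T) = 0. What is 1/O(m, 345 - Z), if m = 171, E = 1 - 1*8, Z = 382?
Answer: 1/2 ≈ 0.50000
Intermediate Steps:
E = -7 (E = 1 - 8 = -7)
O(b, C) = 2 (O(b, C) = 2 - (2 - 7)*0 = 2 - (-5)*0 = 2 - 1*0 = 2 + 0 = 2)
1/O(m, 345 - Z) = 1/2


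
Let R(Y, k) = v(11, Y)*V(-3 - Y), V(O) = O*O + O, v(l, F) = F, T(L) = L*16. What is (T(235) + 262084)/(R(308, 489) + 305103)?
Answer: 265844/29999383 ≈ 0.0088616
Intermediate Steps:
T(L) = 16*L
V(O) = O + O**2 (V(O) = O**2 + O = O + O**2)
R(Y, k) = Y*(-3 - Y)*(-2 - Y) (R(Y, k) = Y*((-3 - Y)*(1 + (-3 - Y))) = Y*((-3 - Y)*(-2 - Y)) = Y*(-3 - Y)*(-2 - Y))
(T(235) + 262084)/(R(308, 489) + 305103) = (16*235 + 262084)/(308*(2 + 308)*(3 + 308) + 305103) = (3760 + 262084)/(308*310*311 + 305103) = 265844/(29694280 + 305103) = 265844/29999383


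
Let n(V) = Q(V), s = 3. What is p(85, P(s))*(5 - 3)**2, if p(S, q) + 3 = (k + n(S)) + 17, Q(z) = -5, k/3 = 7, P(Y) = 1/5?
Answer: 120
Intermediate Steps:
P(Y) = 1/5
k = 21 (k = 3*7 = 21)
n(V) = -5
p(S, q) = 30 (p(S, q) = -3 + ((21 - 5) + 17) = -3 + (16 + 17) = -3 + 33 = 30)
p(85, P(s))*(5 - 3)**2 = 30*(5 - 3)**2 = 30*2**2 = 30*4 = 120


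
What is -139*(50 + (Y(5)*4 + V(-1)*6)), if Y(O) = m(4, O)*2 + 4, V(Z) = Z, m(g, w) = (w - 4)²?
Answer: -9452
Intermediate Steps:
m(g, w) = (-4 + w)²
Y(O) = 4 + 2*(-4 + O)² (Y(O) = (-4 + O)²*2 + 4 = 2*(-4 + O)² + 4 = 4 + 2*(-4 + O)²)
-139*(50 + (Y(5)*4 + V(-1)*6)) = -139*(50 + ((4 + 2*(-4 + 5)²)*4 - 1*6)) = -139*(50 + ((4 + 2*1²)*4 - 6)) = -139*(50 + ((4 + 2*1)*4 - 6)) = -139*(50 + ((4 + 2)*4 - 6)) = -139*(50 + (6*4 - 6)) = -139*(50 + (24 - 6)) = -139*(50 + 18) = -139*68 = -9452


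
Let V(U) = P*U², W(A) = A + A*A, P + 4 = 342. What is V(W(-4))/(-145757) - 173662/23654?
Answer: -13231869811/1723868039 ≈ -7.6757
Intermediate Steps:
P = 338 (P = -4 + 342 = 338)
W(A) = A + A²
V(U) = 338*U²
V(W(-4))/(-145757) - 173662/23654 = (338*(-4*(1 - 4))²)/(-145757) - 173662/23654 = (338*(-4*(-3))²)*(-1/145757) - 173662*1/23654 = (338*12²)*(-1/145757) - 86831/11827 = (338*144)*(-1/145757) - 86831/11827 = 48672*(-1/145757) - 86831/11827 = -48672/145757 - 86831/11827 = -13231869811/1723868039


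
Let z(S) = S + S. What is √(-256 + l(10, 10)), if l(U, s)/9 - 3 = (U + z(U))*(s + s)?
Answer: √5171 ≈ 71.910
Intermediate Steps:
z(S) = 2*S
l(U, s) = 27 + 54*U*s (l(U, s) = 27 + 9*((U + 2*U)*(s + s)) = 27 + 9*((3*U)*(2*s)) = 27 + 9*(6*U*s) = 27 + 54*U*s)
√(-256 + l(10, 10)) = √(-256 + (27 + 54*10*10)) = √(-256 + (27 + 5400)) = √(-256 + 5427) = √5171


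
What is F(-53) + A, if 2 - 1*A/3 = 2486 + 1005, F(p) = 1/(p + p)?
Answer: -1109503/106 ≈ -10467.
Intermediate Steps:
F(p) = 1/(2*p)
A = -10467 (A = 6 - 3*(2486 + 1005) = 6 - 3*3491 = 6 - 10473 = -10467)
F(-53) + A = (½)/(-53) - 10467 = (½)*(-1/53) - 10467 = -1/106 - 10467 = -1109503/106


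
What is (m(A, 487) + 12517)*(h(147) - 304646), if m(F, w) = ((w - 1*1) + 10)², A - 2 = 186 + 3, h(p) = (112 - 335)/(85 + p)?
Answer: -18272619934635/232 ≈ -7.8761e+10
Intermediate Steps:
h(p) = -223/(85 + p)
A = 191 (A = 2 + (186 + 3) = 2 + 189 = 191)
m(F, w) = (9 + w)² (m(F, w) = ((w - 1) + 10)² = ((-1 + w) + 10)² = (9 + w)²)
(m(A, 487) + 12517)*(h(147) - 304646) = ((9 + 487)² + 12517)*(-223/(85 + 147) - 304646) = (496² + 12517)*(-223/232 - 304646) = (246016 + 12517)*(-223*1/232 - 304646) = 258533*(-223/232 - 304646) = 258533*(-70678095/232) = -18272619934635/232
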